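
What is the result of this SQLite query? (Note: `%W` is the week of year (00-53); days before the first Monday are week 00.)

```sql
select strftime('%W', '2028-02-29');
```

2028-02-29 is a Tuesday. SQLite's %W counts Mondays since the year started; the result is 09.

09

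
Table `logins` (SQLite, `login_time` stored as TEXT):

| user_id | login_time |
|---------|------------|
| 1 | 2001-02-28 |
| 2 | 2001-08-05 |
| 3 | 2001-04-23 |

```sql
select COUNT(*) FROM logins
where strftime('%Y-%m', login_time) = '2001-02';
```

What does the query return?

Rows with year-month 2001-02: 2001-02-28 → 1.

1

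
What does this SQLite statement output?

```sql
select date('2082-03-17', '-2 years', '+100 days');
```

2080-06-25

Adding -2 years to 2082-03-17 gives 2080-03-17.
Applying '+100 days' to 2080-03-17: counting 100 days forward gives 2080-06-25.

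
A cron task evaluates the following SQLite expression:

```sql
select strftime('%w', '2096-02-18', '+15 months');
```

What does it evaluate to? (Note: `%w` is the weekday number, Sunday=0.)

6

First apply '+15 months': 2096-02-18 → 2097-05-18.
2097-05-18 is a Saturday; with Sunday=0 that is 6.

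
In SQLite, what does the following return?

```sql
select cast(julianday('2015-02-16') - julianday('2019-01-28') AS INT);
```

12 days remain in February 2015 after the 16th (28 − 16).
Full months from March 2015 through December 2018 contribute their day counts.
Then 28 days into January 2019.
Total: 12 + 31 + 30 + 31 + 30 + 31 + 31 + 30 + 31 + 30 + 31 + 31 + 29 + 31 + 30 + 31 + 30 + 31 + 31 + 30 + 31 + 30 + 31 + 31 + 28 + 31 + 30 + 31 + 30 + 31 + 31 + 30 + 31 + 30 + 31 + 31 + 28 + 31 + 30 + 31 + 30 + 31 + 31 + 30 + 31 + 30 + 31 + 28 = 1442.
The subtraction is earlier − later, so the result is −1442 → -1442.

-1442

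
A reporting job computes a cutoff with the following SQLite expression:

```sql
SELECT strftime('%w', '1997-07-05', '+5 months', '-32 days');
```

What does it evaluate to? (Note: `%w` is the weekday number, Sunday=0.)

First apply '+5 months', '-32 days': 1997-07-05 → 1997-11-03.
1997-11-03 is a Monday; with Sunday=0 that is 1.

1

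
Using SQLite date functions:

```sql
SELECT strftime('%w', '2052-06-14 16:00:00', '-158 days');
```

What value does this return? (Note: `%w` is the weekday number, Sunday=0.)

First apply '-158 days': 2052-06-14 16:00:00 → 2052-01-08 16:00:00.
2052-01-08 is a Monday; with Sunday=0 that is 1.

1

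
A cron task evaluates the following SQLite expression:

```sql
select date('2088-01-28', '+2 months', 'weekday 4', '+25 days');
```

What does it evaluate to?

2088-04-26

Adding +2 months to 2088-01-28 gives 2088-03-28.
`weekday 4` advances to the next Thursday; 2088-03-28 is a Sunday, so it moves forward to 2088-04-01.
Advancing 25 more days within April lands on 2088-04-26.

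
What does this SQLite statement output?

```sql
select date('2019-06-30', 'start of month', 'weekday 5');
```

`start of month` rewinds 2019-06-30 to 2019-06-01.
`weekday 5` advances to the next Friday; 2019-06-01 is a Saturday, so it moves forward to 2019-06-07.

2019-06-07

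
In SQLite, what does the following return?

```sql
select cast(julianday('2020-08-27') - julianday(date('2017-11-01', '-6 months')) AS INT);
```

Adding -6 months to 2017-11-01 gives 2017-05-01.
30 days remain in May 2017 after the 1st (31 − 1).
Full months from June 2017 through July 2020 contribute their day counts.
Then 27 days into August 2020.
Total: 30 + 30 + 31 + 31 + 30 + 31 + 30 + 31 + 31 + 28 + 31 + 30 + 31 + 30 + 31 + 31 + 30 + 31 + 30 + 31 + 31 + 28 + 31 + 30 + 31 + 30 + 31 + 31 + 30 + 31 + 30 + 31 + 31 + 29 + 31 + 30 + 31 + 30 + 31 + 27 = 1214.

1214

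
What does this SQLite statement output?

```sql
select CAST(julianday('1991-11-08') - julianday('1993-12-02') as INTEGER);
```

-755

22 days remain in November 1991 after the 8th (30 − 8).
Full months from December 1991 through November 1993 contribute their day counts.
Then 2 days into December 1993.
Total: 22 + 31 + 31 + 29 + 31 + 30 + 31 + 30 + 31 + 31 + 30 + 31 + 30 + 31 + 31 + 28 + 31 + 30 + 31 + 30 + 31 + 31 + 30 + 31 + 30 + 2 = 755.
The subtraction is earlier − later, so the result is −755 → -755.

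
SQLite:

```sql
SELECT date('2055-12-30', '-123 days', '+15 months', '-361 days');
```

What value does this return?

Applying '-123 days' to 2055-12-30: counting 123 days back gives 2055-08-29.
Adding +15 months to 2055-08-29 gives 2056-11-29.
Applying '-361 days' to 2056-11-29: counting 361 days back gives 2055-12-04.

2055-12-04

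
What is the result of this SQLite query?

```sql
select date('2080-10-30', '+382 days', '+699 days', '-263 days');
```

2083-01-26

Applying '+382 days' to 2080-10-30: counting 382 days forward gives 2081-11-16.
Applying '+699 days' to 2081-11-16: counting 699 days forward gives 2083-10-16.
Applying '-263 days' to 2083-10-16: counting 263 days back gives 2083-01-26.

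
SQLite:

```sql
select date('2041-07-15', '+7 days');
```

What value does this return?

Advancing 7 more days within July lands on 2041-07-22.

2041-07-22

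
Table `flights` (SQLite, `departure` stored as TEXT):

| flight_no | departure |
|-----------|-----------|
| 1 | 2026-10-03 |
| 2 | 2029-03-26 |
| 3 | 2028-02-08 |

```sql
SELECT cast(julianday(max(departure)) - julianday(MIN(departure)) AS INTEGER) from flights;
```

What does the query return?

MIN = 2026-10-03, MAX = 2029-03-26.
28 days remain in October 2026 after the 3rd (31 − 3).
Full months from November 2026 through February 2029 contribute their day counts.
Then 26 days into March 2029.
Total: 28 + 30 + 31 + 31 + 28 + 31 + 30 + 31 + 30 + 31 + 31 + 30 + 31 + 30 + 31 + 31 + 29 + 31 + 30 + 31 + 30 + 31 + 31 + 30 + 31 + 30 + 31 + 31 + 28 + 26 = 905.

905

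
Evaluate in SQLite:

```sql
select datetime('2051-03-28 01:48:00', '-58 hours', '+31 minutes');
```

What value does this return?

-58 hours from 2051-03-28 01:48:00 is 2051-03-25 15:48:00 (crosses midnight).
+31 minutes from 2051-03-25 15:48:00 is 2051-03-25 16:19:00.

2051-03-25 16:19:00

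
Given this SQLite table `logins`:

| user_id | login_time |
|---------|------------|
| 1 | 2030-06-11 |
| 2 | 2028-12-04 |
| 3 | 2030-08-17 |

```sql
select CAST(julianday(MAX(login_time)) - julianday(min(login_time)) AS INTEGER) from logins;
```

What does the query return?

621

MIN = 2028-12-04, MAX = 2030-08-17.
27 days remain in December 2028 after the 4th (31 − 4).
Full months from January 2029 through July 2030 contribute their day counts.
Then 17 days into August 2030.
Total: 27 + 31 + 28 + 31 + 30 + 31 + 30 + 31 + 31 + 30 + 31 + 30 + 31 + 31 + 28 + 31 + 30 + 31 + 30 + 31 + 17 = 621.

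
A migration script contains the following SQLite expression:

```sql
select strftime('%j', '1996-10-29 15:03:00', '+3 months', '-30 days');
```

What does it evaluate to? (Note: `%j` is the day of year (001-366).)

365

First apply '+3 months', '-30 days': 1996-10-29 15:03:00 → 1996-12-30 15:03:00.
Day-of-year for 1996-12-30: days since 1996-01-01 inclusive = 365, zero-padded to 365.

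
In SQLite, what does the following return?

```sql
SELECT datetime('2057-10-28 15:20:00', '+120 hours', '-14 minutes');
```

+120 hours from 2057-10-28 15:20:00 is 2057-11-02 15:20:00 (crosses midnight).
-14 minutes from 2057-11-02 15:20:00 is 2057-11-02 15:06:00.

2057-11-02 15:06:00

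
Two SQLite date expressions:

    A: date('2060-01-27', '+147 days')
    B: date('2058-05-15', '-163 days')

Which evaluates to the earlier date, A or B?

B

A = 2060-06-22.
B = 2057-12-03.
B is earlier.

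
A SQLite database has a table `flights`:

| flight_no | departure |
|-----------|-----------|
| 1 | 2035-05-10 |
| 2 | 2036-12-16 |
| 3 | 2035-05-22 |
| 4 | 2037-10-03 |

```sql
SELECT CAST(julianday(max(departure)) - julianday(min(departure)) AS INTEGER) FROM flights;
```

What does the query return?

877

MIN = 2035-05-10, MAX = 2037-10-03.
21 days remain in May 2035 after the 10th (31 − 10).
Full months from June 2035 through September 2037 contribute their day counts.
Then 3 days into October 2037.
Total: 21 + 30 + 31 + 31 + 30 + 31 + 30 + 31 + 31 + 29 + 31 + 30 + 31 + 30 + 31 + 31 + 30 + 31 + 30 + 31 + 31 + 28 + 31 + 30 + 31 + 30 + 31 + 31 + 30 + 3 = 877.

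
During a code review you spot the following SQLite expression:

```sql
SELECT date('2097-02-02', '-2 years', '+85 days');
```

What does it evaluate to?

Adding -2 years to 2097-02-02 gives 2095-02-02.
Applying '+85 days' to 2095-02-02: counting 85 days forward gives 2095-04-28.

2095-04-28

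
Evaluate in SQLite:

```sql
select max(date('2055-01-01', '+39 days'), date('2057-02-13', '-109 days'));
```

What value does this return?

date('2055-01-01', '+39 days') → 2055-02-09.
date('2057-02-13', '-109 days') → 2056-10-27.
Later of the two is 2056-10-27.

2056-10-27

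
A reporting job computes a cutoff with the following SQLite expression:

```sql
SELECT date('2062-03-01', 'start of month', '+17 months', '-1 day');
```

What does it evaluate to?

2063-07-31

`start of month` rewinds 2062-03-01 to 2062-03-01.
Adding +17 months to 2062-03-01 gives 2063-08-01.
Going back 1 day from 2063-08-01 reaches 2063-07-31 (last day of July, 31 days).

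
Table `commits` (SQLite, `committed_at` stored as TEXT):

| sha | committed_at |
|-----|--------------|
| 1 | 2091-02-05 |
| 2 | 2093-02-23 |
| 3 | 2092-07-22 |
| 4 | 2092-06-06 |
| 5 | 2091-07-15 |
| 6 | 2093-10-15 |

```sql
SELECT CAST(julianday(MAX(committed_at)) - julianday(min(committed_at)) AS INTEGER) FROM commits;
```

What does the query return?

983

MIN = 2091-02-05, MAX = 2093-10-15.
23 days remain in February 2091 after the 5th (28 − 5).
Full months from March 2091 through September 2093 contribute their day counts.
Then 15 days into October 2093.
Total: 23 + 31 + 30 + 31 + 30 + 31 + 31 + 30 + 31 + 30 + 31 + 31 + 29 + 31 + 30 + 31 + 30 + 31 + 31 + 30 + 31 + 30 + 31 + 31 + 28 + 31 + 30 + 31 + 30 + 31 + 31 + 30 + 15 = 983.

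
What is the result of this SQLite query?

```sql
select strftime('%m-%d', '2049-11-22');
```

11-22

`%m-%d` extracts the month-day: 11-22.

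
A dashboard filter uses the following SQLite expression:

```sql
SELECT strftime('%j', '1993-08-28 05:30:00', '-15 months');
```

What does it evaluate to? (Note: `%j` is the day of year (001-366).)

149

First apply '-15 months': 1993-08-28 05:30:00 → 1992-05-28 05:30:00.
Day-of-year for 1992-05-28: days since 1992-01-01 inclusive = 149, zero-padded to 149.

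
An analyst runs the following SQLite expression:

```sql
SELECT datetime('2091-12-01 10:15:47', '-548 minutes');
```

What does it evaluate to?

2091-12-01 01:07:47

548 minutes = 9h 8m; -548 minutes from 2091-12-01 10:15:47 is 2091-12-01 01:07:47.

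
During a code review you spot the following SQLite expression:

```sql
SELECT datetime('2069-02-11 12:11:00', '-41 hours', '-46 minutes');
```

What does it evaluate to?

2069-02-09 18:25:00

-41 hours from 2069-02-11 12:11:00 is 2069-02-09 19:11:00 (crosses midnight).
-46 minutes from 2069-02-09 19:11:00 is 2069-02-09 18:25:00.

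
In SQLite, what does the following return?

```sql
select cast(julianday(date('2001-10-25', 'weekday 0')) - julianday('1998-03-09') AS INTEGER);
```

1329

`weekday 0` advances to the next Sunday; 2001-10-25 is a Thursday, so it moves forward to 2001-10-28.
22 days remain in March 1998 after the 9th (31 − 9).
Full months from April 1998 through September 2001 contribute their day counts.
Then 28 days into October 2001.
Total: 22 + 30 + 31 + 30 + 31 + 31 + 30 + 31 + 30 + 31 + 31 + 28 + 31 + 30 + 31 + 30 + 31 + 31 + 30 + 31 + 30 + 31 + 31 + 29 + 31 + 30 + 31 + 30 + 31 + 31 + 30 + 31 + 30 + 31 + 31 + 28 + 31 + 30 + 31 + 30 + 31 + 31 + 30 + 28 = 1329.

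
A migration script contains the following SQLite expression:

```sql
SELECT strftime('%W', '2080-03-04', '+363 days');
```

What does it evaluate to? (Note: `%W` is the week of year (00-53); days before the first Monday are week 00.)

First apply '+363 days': 2080-03-04 → 2081-03-02.
2081-03-02 is a Sunday. SQLite's %W counts Mondays since the year started; the result is 08.

08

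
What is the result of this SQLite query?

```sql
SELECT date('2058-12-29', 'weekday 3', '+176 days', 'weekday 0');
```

`weekday 3` advances to the next Wednesday; 2058-12-29 is a Sunday, so it moves forward to 2059-01-01.
Applying '+176 days' to 2059-01-01: counting 176 days forward gives 2059-06-26.
`weekday 0` advances to the next Sunday; 2059-06-26 is a Thursday, so it moves forward to 2059-06-29.

2059-06-29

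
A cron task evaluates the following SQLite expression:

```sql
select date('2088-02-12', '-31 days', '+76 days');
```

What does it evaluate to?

2088-03-28

Going back 12 days from 2088-02-12 reaches 2088-01-31 (last day of January, 31 days).
Going back 19 days within January lands on 2088-01-12.
Applying '+76 days' to 2088-01-12: counting 76 days forward gives 2088-03-28.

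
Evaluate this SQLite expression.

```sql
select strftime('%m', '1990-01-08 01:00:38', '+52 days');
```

First apply '+52 days': 1990-01-08 01:00:38 → 1990-03-01 01:00:38.
`%m` extracts the 2-digit month (01-12): 03.

03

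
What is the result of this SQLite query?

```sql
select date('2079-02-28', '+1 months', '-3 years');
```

Adding +1 month to 2079-02-28 gives 2079-03-28.
Adding -3 years to 2079-03-28 gives 2076-03-28.

2076-03-28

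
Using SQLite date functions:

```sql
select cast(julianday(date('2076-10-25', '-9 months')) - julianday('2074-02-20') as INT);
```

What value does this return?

704

Adding -9 months to 2076-10-25 gives 2076-01-25.
8 days remain in February 2074 after the 20th (28 − 20).
Full months from March 2074 through December 2075 contribute their day counts.
Then 25 days into January 2076.
Total: 8 + 31 + 30 + 31 + 30 + 31 + 31 + 30 + 31 + 30 + 31 + 31 + 28 + 31 + 30 + 31 + 30 + 31 + 31 + 30 + 31 + 30 + 31 + 25 = 704.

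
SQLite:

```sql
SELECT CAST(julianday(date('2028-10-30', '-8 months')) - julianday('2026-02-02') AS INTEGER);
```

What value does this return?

758

Adding -8 months to 2028-10-30 targets 2028-02-30. February 2028 has only 29 days, so SQLite normalizes the 1-day overflow forward to 2028-03-01.
26 days remain in February 2026 after the 2nd (28 − 2).
Full months from March 2026 through February 2028 contribute their day counts.
Then 1 day into March 2028.
Total: 26 + 31 + 30 + 31 + 30 + 31 + 31 + 30 + 31 + 30 + 31 + 31 + 28 + 31 + 30 + 31 + 30 + 31 + 31 + 30 + 31 + 30 + 31 + 31 + 29 + 1 = 758.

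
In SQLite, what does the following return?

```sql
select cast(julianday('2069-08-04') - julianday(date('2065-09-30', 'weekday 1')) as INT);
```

`weekday 1` advances to the next Monday; 2065-09-30 is a Wednesday, so it moves forward to 2065-10-05.
26 days remain in October 2065 after the 5th (31 − 5).
Full months from November 2065 through July 2069 contribute their day counts.
Then 4 days into August 2069.
Total: 26 + 30 + 31 + 31 + 28 + 31 + 30 + 31 + 30 + 31 + 31 + 30 + 31 + 30 + 31 + 31 + 28 + 31 + 30 + 31 + 30 + 31 + 31 + 30 + 31 + 30 + 31 + 31 + 29 + 31 + 30 + 31 + 30 + 31 + 31 + 30 + 31 + 30 + 31 + 31 + 28 + 31 + 30 + 31 + 30 + 31 + 4 = 1399.

1399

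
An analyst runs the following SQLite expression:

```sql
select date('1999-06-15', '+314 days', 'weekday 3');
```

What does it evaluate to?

Applying '+314 days' to 1999-06-15: counting 314 days forward gives 2000-04-24.
`weekday 3` advances to the next Wednesday; 2000-04-24 is a Monday, so it moves forward to 2000-04-26.

2000-04-26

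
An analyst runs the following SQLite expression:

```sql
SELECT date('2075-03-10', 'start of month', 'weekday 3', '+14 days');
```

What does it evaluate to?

`start of month` rewinds 2075-03-10 to 2075-03-01.
`weekday 3` advances to the next Wednesday; 2075-03-01 is a Friday, so it moves forward to 2075-03-06.
Advancing 14 more days within March lands on 2075-03-20.

2075-03-20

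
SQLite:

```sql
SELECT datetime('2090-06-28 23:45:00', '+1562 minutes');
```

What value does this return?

1562 minutes = 26h 2m; +1562 minutes from 2090-06-28 23:45:00 is 2090-06-30 01:47:00 (crosses midnight).

2090-06-30 01:47:00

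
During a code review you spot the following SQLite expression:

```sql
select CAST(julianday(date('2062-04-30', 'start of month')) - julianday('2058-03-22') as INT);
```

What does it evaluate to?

`start of month` rewinds 2062-04-30 to 2062-04-01.
9 days remain in March 2058 after the 22nd (31 − 22).
Full months from April 2058 through March 2062 contribute their day counts.
Then 1 day into April 2062.
Total: 9 + 30 + 31 + 30 + 31 + 31 + 30 + 31 + 30 + 31 + 31 + 28 + 31 + 30 + 31 + 30 + 31 + 31 + 30 + 31 + 30 + 31 + 31 + 29 + 31 + 30 + 31 + 30 + 31 + 31 + 30 + 31 + 30 + 31 + 31 + 28 + 31 + 30 + 31 + 30 + 31 + 31 + 30 + 31 + 30 + 31 + 31 + 28 + 31 + 1 = 1471.

1471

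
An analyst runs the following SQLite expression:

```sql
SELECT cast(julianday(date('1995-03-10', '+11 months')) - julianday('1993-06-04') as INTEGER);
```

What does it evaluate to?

Adding +11 months to 1995-03-10 gives 1996-02-10.
26 days remain in June 1993 after the 4th (30 − 4).
Full months from July 1993 through January 1996 contribute their day counts.
Then 10 days into February 1996.
Total: 26 + 31 + 31 + 30 + 31 + 30 + 31 + 31 + 28 + 31 + 30 + 31 + 30 + 31 + 31 + 30 + 31 + 30 + 31 + 31 + 28 + 31 + 30 + 31 + 30 + 31 + 31 + 30 + 31 + 30 + 31 + 31 + 10 = 981.

981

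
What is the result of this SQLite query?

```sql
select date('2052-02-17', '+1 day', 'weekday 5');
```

Advancing 1 more day within February lands on 2052-02-18.
`weekday 5` advances to the next Friday; 2052-02-18 is a Sunday, so it moves forward to 2052-02-23.

2052-02-23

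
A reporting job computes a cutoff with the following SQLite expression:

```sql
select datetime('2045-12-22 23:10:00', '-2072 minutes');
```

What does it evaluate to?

2045-12-21 12:38:00

2072 minutes = 34h 32m; -2072 minutes from 2045-12-22 23:10:00 is 2045-12-21 12:38:00 (crosses midnight).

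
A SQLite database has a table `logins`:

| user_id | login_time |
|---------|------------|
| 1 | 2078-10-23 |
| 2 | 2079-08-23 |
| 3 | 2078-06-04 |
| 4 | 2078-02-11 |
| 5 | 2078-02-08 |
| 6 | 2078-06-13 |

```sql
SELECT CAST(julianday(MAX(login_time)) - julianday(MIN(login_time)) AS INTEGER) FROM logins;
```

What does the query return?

MIN = 2078-02-08, MAX = 2079-08-23.
20 days remain in February 2078 after the 8th (28 − 8).
Full months from March 2078 through July 2079 contribute their day counts.
Then 23 days into August 2079.
Total: 20 + 31 + 30 + 31 + 30 + 31 + 31 + 30 + 31 + 30 + 31 + 31 + 28 + 31 + 30 + 31 + 30 + 31 + 23 = 561.

561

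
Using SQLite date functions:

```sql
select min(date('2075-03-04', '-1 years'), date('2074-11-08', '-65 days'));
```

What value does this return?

date('2075-03-04', '-1 years') → 2074-03-04.
date('2074-11-08', '-65 days') → 2074-09-04.
Earlier of the two is 2074-03-04.

2074-03-04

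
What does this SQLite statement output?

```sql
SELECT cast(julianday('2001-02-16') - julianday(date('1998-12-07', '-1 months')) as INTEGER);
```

832

Adding -1 month to 1998-12-07 gives 1998-11-07.
23 days remain in November 1998 after the 7th (30 − 7).
Full months from December 1998 through January 2001 contribute their day counts.
Then 16 days into February 2001.
Total: 23 + 31 + 31 + 28 + 31 + 30 + 31 + 30 + 31 + 31 + 30 + 31 + 30 + 31 + 31 + 29 + 31 + 30 + 31 + 30 + 31 + 31 + 30 + 31 + 30 + 31 + 31 + 16 = 832.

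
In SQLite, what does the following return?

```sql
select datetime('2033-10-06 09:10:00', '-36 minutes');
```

-36 minutes from 2033-10-06 09:10:00 is 2033-10-06 08:34:00.

2033-10-06 08:34:00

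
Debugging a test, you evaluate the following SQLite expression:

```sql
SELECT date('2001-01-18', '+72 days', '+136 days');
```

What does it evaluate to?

Applying '+72 days' to 2001-01-18: counting 72 days forward gives 2001-03-31.
Applying '+136 days' to 2001-03-31: counting 136 days forward gives 2001-08-14.

2001-08-14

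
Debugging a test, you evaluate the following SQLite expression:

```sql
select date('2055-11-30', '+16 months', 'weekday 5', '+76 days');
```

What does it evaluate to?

Adding +16 months to 2055-11-30 gives 2057-03-30.
`weekday 5` advances to the next Friday; 2057-03-30 is already a Friday, so it stays at 2057-03-30.
Applying '+76 days' to 2057-03-30: counting 76 days forward gives 2057-06-14.

2057-06-14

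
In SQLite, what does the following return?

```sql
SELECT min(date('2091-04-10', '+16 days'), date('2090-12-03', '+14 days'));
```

date('2091-04-10', '+16 days') → 2091-04-26.
date('2090-12-03', '+14 days') → 2090-12-17.
Earlier of the two is 2090-12-17.

2090-12-17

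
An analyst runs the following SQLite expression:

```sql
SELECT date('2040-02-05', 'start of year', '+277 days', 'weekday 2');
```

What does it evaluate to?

`start of year` rewinds 2040-02-05 to 2040-01-01.
Applying '+277 days' to 2040-01-01: counting 277 days forward gives 2040-10-04.
`weekday 2` advances to the next Tuesday; 2040-10-04 is a Thursday, so it moves forward to 2040-10-09.

2040-10-09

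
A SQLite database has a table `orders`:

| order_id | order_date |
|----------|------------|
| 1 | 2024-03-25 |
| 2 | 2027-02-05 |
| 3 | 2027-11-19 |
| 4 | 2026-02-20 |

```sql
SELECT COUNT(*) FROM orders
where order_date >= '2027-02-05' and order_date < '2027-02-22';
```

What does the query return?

Rows in [2027-02-05, 2027-02-22): 2027-02-05 → 1 row.

1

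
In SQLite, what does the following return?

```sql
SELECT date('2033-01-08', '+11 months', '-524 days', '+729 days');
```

2034-07-01

Adding +11 months to 2033-01-08 gives 2033-12-08.
Applying '-524 days' to 2033-12-08: counting 524 days back gives 2032-07-02.
Applying '+729 days' to 2032-07-02: counting 729 days forward gives 2034-07-01.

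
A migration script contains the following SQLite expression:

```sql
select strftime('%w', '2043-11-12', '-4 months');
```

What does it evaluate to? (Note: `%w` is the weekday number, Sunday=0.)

0

First apply '-4 months': 2043-11-12 → 2043-07-12.
2043-07-12 is a Sunday; with Sunday=0 that is 0.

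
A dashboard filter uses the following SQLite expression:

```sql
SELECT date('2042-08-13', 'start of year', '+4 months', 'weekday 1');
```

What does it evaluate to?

2042-05-05

`start of year` rewinds 2042-08-13 to 2042-01-01.
Adding +4 months to 2042-01-01 gives 2042-05-01.
`weekday 1` advances to the next Monday; 2042-05-01 is a Thursday, so it moves forward to 2042-05-05.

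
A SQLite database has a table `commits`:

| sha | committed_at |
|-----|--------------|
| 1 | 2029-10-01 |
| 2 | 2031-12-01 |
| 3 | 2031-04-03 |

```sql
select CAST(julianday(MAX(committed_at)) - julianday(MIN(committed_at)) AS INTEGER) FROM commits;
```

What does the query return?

791

MIN = 2029-10-01, MAX = 2031-12-01.
30 days remain in October 2029 after the 1st (31 − 1).
Full months from November 2029 through November 2031 contribute their day counts.
Then 1 day into December 2031.
Total: 30 + 30 + 31 + 31 + 28 + 31 + 30 + 31 + 30 + 31 + 31 + 30 + 31 + 30 + 31 + 31 + 28 + 31 + 30 + 31 + 30 + 31 + 31 + 30 + 31 + 30 + 1 = 791.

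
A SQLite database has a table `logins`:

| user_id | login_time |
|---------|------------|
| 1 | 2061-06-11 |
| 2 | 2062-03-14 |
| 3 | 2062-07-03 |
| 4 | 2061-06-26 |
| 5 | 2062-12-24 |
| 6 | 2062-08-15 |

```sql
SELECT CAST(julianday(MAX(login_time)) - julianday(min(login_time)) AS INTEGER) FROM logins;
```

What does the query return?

MIN = 2061-06-11, MAX = 2062-12-24.
19 days remain in June 2061 after the 11th (30 − 11).
Full months from July 2061 through November 2062 contribute their day counts.
Then 24 days into December 2062.
Total: 19 + 31 + 31 + 30 + 31 + 30 + 31 + 31 + 28 + 31 + 30 + 31 + 30 + 31 + 31 + 30 + 31 + 30 + 24 = 561.

561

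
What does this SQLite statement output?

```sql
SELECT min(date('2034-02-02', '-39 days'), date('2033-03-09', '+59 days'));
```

2033-05-07

date('2034-02-02', '-39 days') → 2033-12-25.
date('2033-03-09', '+59 days') → 2033-05-07.
Earlier of the two is 2033-05-07.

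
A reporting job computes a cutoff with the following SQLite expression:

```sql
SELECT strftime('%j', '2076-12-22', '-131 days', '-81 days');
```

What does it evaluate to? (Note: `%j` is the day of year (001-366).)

First apply '-131 days', '-81 days': 2076-12-22 → 2076-05-24.
Day-of-year for 2076-05-24: days since 2076-01-01 inclusive = 145, zero-padded to 145.

145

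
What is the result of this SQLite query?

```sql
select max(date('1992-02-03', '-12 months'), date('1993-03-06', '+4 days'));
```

date('1992-02-03', '-12 months') → 1991-02-03.
date('1993-03-06', '+4 days') → 1993-03-10.
Later of the two is 1993-03-10.

1993-03-10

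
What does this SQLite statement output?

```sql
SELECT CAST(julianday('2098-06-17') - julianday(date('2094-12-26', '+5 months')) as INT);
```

1118

Adding +5 months to 2094-12-26 gives 2095-05-26.
5 days remain in May 2095 after the 26th (31 − 26).
Full months from June 2095 through May 2098 contribute their day counts.
Then 17 days into June 2098.
Total: 5 + 30 + 31 + 31 + 30 + 31 + 30 + 31 + 31 + 29 + 31 + 30 + 31 + 30 + 31 + 31 + 30 + 31 + 30 + 31 + 31 + 28 + 31 + 30 + 31 + 30 + 31 + 31 + 30 + 31 + 30 + 31 + 31 + 28 + 31 + 30 + 31 + 17 = 1118.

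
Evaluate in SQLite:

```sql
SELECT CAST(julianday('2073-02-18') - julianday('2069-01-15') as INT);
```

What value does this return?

1495

16 days remain in January 2069 after the 15th (31 − 15).
Full months from February 2069 through January 2073 contribute their day counts.
Then 18 days into February 2073.
Total: 16 + 28 + 31 + 30 + 31 + 30 + 31 + 31 + 30 + 31 + 30 + 31 + 31 + 28 + 31 + 30 + 31 + 30 + 31 + 31 + 30 + 31 + 30 + 31 + 31 + 28 + 31 + 30 + 31 + 30 + 31 + 31 + 30 + 31 + 30 + 31 + 31 + 29 + 31 + 30 + 31 + 30 + 31 + 31 + 30 + 31 + 30 + 31 + 31 + 18 = 1495.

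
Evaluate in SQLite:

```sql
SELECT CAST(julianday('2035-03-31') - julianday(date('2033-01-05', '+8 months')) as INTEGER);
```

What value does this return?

Adding +8 months to 2033-01-05 gives 2033-09-05.
25 days remain in September 2033 after the 5th (30 − 5).
Full months from October 2033 through February 2035 contribute their day counts.
Then 31 days into March 2035.
Total: 25 + 31 + 30 + 31 + 31 + 28 + 31 + 30 + 31 + 30 + 31 + 31 + 30 + 31 + 30 + 31 + 31 + 28 + 31 = 572.

572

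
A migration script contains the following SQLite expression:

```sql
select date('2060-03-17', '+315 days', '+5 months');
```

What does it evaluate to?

2061-06-26

Applying '+315 days' to 2060-03-17: counting 315 days forward gives 2061-01-26.
Adding +5 months to 2061-01-26 gives 2061-06-26.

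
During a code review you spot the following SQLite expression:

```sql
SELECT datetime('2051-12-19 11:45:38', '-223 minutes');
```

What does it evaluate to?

2051-12-19 08:02:38

223 minutes = 3h 43m; -223 minutes from 2051-12-19 11:45:38 is 2051-12-19 08:02:38.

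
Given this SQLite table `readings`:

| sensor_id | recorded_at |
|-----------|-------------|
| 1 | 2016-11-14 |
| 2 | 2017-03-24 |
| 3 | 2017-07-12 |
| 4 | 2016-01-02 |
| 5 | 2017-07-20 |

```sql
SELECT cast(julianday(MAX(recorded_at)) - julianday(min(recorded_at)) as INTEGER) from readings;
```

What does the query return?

MIN = 2016-01-02, MAX = 2017-07-20.
29 days remain in January 2016 after the 2nd (31 − 2).
Full months from February 2016 through June 2017 contribute their day counts.
Then 20 days into July 2017.
Total: 29 + 29 + 31 + 30 + 31 + 30 + 31 + 31 + 30 + 31 + 30 + 31 + 31 + 28 + 31 + 30 + 31 + 30 + 20 = 565.

565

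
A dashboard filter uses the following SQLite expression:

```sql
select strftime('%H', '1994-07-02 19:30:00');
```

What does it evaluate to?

19

`%H` extracts the 2-digit hour (00-23): 19.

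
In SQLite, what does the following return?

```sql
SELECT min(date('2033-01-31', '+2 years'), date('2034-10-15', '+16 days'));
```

date('2033-01-31', '+2 years') → 2035-01-31.
date('2034-10-15', '+16 days') → 2034-10-31.
Earlier of the two is 2034-10-31.

2034-10-31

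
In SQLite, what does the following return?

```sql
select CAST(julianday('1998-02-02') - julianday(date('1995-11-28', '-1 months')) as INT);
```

Adding -1 month to 1995-11-28 gives 1995-10-28.
3 days remain in October 1995 after the 28th (31 − 28).
Full months from November 1995 through January 1998 contribute their day counts.
Then 2 days into February 1998.
Total: 3 + 30 + 31 + 31 + 29 + 31 + 30 + 31 + 30 + 31 + 31 + 30 + 31 + 30 + 31 + 31 + 28 + 31 + 30 + 31 + 30 + 31 + 31 + 30 + 31 + 30 + 31 + 31 + 2 = 828.

828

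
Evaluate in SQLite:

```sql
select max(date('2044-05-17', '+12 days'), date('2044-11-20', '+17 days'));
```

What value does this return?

2044-12-07

date('2044-05-17', '+12 days') → 2044-05-29.
date('2044-11-20', '+17 days') → 2044-12-07.
Later of the two is 2044-12-07.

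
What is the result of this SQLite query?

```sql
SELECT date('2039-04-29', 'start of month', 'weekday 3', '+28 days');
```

`start of month` rewinds 2039-04-29 to 2039-04-01.
`weekday 3` advances to the next Wednesday; 2039-04-01 is a Friday, so it moves forward to 2039-04-06.
April 2039 has 30 days; 24 remain after the 6th, so 25 days reach 2039-05-01.
Advancing 3 more days within May lands on 2039-05-04.

2039-05-04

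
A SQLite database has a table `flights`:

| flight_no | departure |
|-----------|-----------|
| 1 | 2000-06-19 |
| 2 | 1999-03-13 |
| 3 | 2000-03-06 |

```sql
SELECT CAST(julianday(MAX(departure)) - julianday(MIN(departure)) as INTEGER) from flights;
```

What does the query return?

464

MIN = 1999-03-13, MAX = 2000-06-19.
18 days remain in March 1999 after the 13th (31 − 13).
Full months from April 1999 through May 2000 contribute their day counts.
Then 19 days into June 2000.
Total: 18 + 30 + 31 + 30 + 31 + 31 + 30 + 31 + 30 + 31 + 31 + 29 + 31 + 30 + 31 + 19 = 464.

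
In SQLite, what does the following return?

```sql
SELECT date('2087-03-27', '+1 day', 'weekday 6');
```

2087-03-29

Advancing 1 more day within March lands on 2087-03-28.
`weekday 6` advances to the next Saturday; 2087-03-28 is a Friday, so it moves forward to 2087-03-29.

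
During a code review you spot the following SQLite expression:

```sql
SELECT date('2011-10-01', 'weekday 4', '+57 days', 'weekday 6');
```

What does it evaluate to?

2011-12-03

`weekday 4` advances to the next Thursday; 2011-10-01 is a Saturday, so it moves forward to 2011-10-06.
Applying '+57 days' to 2011-10-06: counting 57 days forward gives 2011-12-02.
`weekday 6` advances to the next Saturday; 2011-12-02 is a Friday, so it moves forward to 2011-12-03.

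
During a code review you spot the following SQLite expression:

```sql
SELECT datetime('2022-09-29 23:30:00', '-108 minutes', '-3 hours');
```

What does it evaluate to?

108 minutes = 1h 48m; -108 minutes from 2022-09-29 23:30:00 is 2022-09-29 21:42:00.
-3 hours from 2022-09-29 21:42:00 is 2022-09-29 18:42:00.

2022-09-29 18:42:00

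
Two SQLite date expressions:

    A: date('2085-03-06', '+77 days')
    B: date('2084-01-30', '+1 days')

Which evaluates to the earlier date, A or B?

B

A = 2085-05-22.
B = 2084-01-31.
B is earlier.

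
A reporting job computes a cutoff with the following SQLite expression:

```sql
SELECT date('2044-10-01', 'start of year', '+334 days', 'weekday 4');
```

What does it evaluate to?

`start of year` rewinds 2044-10-01 to 2044-01-01.
Applying '+334 days' to 2044-01-01: counting 334 days forward gives 2044-11-30.
`weekday 4` advances to the next Thursday; 2044-11-30 is a Wednesday, so it moves forward to 2044-12-01.

2044-12-01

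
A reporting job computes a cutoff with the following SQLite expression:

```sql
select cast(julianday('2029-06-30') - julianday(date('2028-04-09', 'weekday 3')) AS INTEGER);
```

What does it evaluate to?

`weekday 3` advances to the next Wednesday; 2028-04-09 is a Sunday, so it moves forward to 2028-04-12.
18 days remain in April 2028 after the 12th (30 − 12).
Full months from May 2028 through May 2029 contribute their day counts.
Then 30 days into June 2029.
Total: 18 + 31 + 30 + 31 + 31 + 30 + 31 + 30 + 31 + 31 + 28 + 31 + 30 + 31 + 30 = 444.

444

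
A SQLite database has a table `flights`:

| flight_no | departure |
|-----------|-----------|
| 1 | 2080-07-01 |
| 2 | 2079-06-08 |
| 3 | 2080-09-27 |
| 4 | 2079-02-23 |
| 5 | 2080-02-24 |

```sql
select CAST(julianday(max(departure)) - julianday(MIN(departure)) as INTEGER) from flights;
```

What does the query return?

MIN = 2079-02-23, MAX = 2080-09-27.
5 days remain in February 2079 after the 23rd (28 − 23).
Full months from March 2079 through August 2080 contribute their day counts.
Then 27 days into September 2080.
Total: 5 + 31 + 30 + 31 + 30 + 31 + 31 + 30 + 31 + 30 + 31 + 31 + 29 + 31 + 30 + 31 + 30 + 31 + 31 + 27 = 582.

582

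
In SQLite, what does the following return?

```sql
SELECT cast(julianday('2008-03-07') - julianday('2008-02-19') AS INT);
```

10 days remain in February 2008 after the 19th (29 − 19).
Then 7 days into March 2008.
Total: 10 + 7 = 17.

17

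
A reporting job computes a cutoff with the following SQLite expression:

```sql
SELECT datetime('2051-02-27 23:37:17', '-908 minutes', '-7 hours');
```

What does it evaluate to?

908 minutes = 15h 8m; -908 minutes from 2051-02-27 23:37:17 is 2051-02-27 08:29:17.
-7 hours from 2051-02-27 08:29:17 is 2051-02-27 01:29:17.

2051-02-27 01:29:17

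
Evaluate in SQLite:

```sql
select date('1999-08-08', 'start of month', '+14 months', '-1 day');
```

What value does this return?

`start of month` rewinds 1999-08-08 to 1999-08-01.
Adding +14 months to 1999-08-01 gives 2000-10-01.
Going back 1 day from 2000-10-01 reaches 2000-09-30 (last day of September, 30 days).

2000-09-30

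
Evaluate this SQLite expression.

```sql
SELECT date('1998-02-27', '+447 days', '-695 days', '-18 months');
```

Applying '+447 days' to 1998-02-27: counting 447 days forward gives 1999-05-20.
Applying '-695 days' to 1999-05-20: counting 695 days back gives 1997-06-24.
Adding -18 months to 1997-06-24 gives 1995-12-24.

1995-12-24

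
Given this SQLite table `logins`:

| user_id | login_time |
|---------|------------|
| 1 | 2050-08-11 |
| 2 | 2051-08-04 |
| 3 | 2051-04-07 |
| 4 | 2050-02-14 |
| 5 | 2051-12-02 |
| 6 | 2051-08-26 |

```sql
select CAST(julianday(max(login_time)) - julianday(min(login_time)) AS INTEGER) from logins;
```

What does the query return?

656

MIN = 2050-02-14, MAX = 2051-12-02.
14 days remain in February 2050 after the 14th (28 − 14).
Full months from March 2050 through November 2051 contribute their day counts.
Then 2 days into December 2051.
Total: 14 + 31 + 30 + 31 + 30 + 31 + 31 + 30 + 31 + 30 + 31 + 31 + 28 + 31 + 30 + 31 + 30 + 31 + 31 + 30 + 31 + 30 + 2 = 656.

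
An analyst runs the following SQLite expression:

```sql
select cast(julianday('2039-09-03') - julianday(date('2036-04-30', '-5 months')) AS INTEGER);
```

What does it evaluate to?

Adding -5 months to 2036-04-30 gives 2035-11-30.
0 days remain in November 2035 after the 30th (30 − 30).
Full months from December 2035 through August 2039 contribute their day counts.
Then 3 days into September 2039.
Total: 0 + 31 + 31 + 29 + 31 + 30 + 31 + 30 + 31 + 31 + 30 + 31 + 30 + 31 + 31 + 28 + 31 + 30 + 31 + 30 + 31 + 31 + 30 + 31 + 30 + 31 + 31 + 28 + 31 + 30 + 31 + 30 + 31 + 31 + 30 + 31 + 30 + 31 + 31 + 28 + 31 + 30 + 31 + 30 + 31 + 31 + 3 = 1373.

1373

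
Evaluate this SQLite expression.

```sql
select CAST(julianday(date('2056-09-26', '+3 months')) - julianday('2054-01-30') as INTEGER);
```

Adding +3 months to 2056-09-26 gives 2056-12-26.
1 day remains in January 2054 after the 30th (31 − 30).
Full months from February 2054 through November 2056 contribute their day counts.
Then 26 days into December 2056.
Total: 1 + 28 + 31 + 30 + 31 + 30 + 31 + 31 + 30 + 31 + 30 + 31 + 31 + 28 + 31 + 30 + 31 + 30 + 31 + 31 + 30 + 31 + 30 + 31 + 31 + 29 + 31 + 30 + 31 + 30 + 31 + 31 + 30 + 31 + 30 + 26 = 1061.

1061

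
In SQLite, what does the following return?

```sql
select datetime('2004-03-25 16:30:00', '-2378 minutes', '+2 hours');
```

2004-03-24 02:52:00

2378 minutes = 39h 38m; -2378 minutes from 2004-03-25 16:30:00 is 2004-03-24 00:52:00 (crosses midnight).
+2 hours from 2004-03-24 00:52:00 is 2004-03-24 02:52:00.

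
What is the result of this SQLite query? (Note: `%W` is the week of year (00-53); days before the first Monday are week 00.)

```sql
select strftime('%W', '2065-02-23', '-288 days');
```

First apply '-288 days': 2065-02-23 → 2064-05-11.
2064-05-11 is a Sunday. SQLite's %W counts Mondays since the year started; the result is 18.

18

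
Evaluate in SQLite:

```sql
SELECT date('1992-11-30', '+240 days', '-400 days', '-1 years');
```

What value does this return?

Applying '+240 days' to 1992-11-30: counting 240 days forward gives 1993-07-28.
Applying '-400 days' to 1993-07-28: counting 400 days back gives 1992-06-23.
Adding -1 year to 1992-06-23 gives 1991-06-23.

1991-06-23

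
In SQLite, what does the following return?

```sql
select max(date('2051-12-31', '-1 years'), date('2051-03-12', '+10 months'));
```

date('2051-12-31', '-1 years') → 2050-12-31.
date('2051-03-12', '+10 months') → 2052-01-12.
Later of the two is 2052-01-12.

2052-01-12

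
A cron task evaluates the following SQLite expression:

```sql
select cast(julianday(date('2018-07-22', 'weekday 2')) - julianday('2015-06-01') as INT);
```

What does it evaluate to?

`weekday 2` advances to the next Tuesday; 2018-07-22 is a Sunday, so it moves forward to 2018-07-24.
29 days remain in June 2015 after the 1st (30 − 1).
Full months from July 2015 through June 2018 contribute their day counts.
Then 24 days into July 2018.
Total: 29 + 31 + 31 + 30 + 31 + 30 + 31 + 31 + 29 + 31 + 30 + 31 + 30 + 31 + 31 + 30 + 31 + 30 + 31 + 31 + 28 + 31 + 30 + 31 + 30 + 31 + 31 + 30 + 31 + 30 + 31 + 31 + 28 + 31 + 30 + 31 + 30 + 24 = 1149.

1149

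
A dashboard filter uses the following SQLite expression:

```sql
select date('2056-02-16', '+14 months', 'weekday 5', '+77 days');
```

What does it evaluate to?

2057-07-06

Adding +14 months to 2056-02-16 gives 2057-04-16.
`weekday 5` advances to the next Friday; 2057-04-16 is a Monday, so it moves forward to 2057-04-20.
Applying '+77 days' to 2057-04-20: counting 77 days forward gives 2057-07-06.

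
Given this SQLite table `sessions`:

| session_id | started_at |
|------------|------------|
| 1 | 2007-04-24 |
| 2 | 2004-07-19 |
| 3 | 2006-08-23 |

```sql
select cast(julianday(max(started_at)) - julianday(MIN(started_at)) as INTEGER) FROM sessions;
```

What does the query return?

1009

MIN = 2004-07-19, MAX = 2007-04-24.
12 days remain in July 2004 after the 19th (31 − 19).
Full months from August 2004 through March 2007 contribute their day counts.
Then 24 days into April 2007.
Total: 12 + 31 + 30 + 31 + 30 + 31 + 31 + 28 + 31 + 30 + 31 + 30 + 31 + 31 + 30 + 31 + 30 + 31 + 31 + 28 + 31 + 30 + 31 + 30 + 31 + 31 + 30 + 31 + 30 + 31 + 31 + 28 + 31 + 24 = 1009.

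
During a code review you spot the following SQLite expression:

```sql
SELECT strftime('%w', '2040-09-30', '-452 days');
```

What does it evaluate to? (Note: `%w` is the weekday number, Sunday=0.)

First apply '-452 days': 2040-09-30 → 2039-07-06.
2039-07-06 is a Wednesday; with Sunday=0 that is 3.

3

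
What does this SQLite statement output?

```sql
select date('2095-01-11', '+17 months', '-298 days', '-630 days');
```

Adding +17 months to 2095-01-11 gives 2096-06-11.
Applying '-298 days' to 2096-06-11: counting 298 days back gives 2095-08-18.
Applying '-630 days' to 2095-08-18: counting 630 days back gives 2093-11-26.

2093-11-26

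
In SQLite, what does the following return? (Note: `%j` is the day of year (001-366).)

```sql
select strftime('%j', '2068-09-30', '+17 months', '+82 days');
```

143

First apply '+17 months', '+82 days': 2068-09-30 → 2070-05-23.
Day-of-year for 2070-05-23: days since 2070-01-01 inclusive = 143, zero-padded to 143.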